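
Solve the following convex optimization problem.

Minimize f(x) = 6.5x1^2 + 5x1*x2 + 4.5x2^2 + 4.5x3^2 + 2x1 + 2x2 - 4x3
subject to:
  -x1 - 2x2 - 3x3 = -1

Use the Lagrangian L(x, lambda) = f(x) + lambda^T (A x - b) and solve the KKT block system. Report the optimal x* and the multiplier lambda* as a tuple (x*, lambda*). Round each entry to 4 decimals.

Form the Lagrangian:
  L(x, lambda) = (1/2) x^T Q x + c^T x + lambda^T (A x - b)
Stationarity (grad_x L = 0): Q x + c + A^T lambda = 0.
Primal feasibility: A x = b.

This gives the KKT block system:
  [ Q   A^T ] [ x     ]   [-c ]
  [ A    0  ] [ lambda ] = [ b ]

Solving the linear system:
  x*      = (-0.0877, -0.1579, 0.4678)
  lambda* = (0.0702)
  f(x*)   = -1.1462

x* = (-0.0877, -0.1579, 0.4678), lambda* = (0.0702)


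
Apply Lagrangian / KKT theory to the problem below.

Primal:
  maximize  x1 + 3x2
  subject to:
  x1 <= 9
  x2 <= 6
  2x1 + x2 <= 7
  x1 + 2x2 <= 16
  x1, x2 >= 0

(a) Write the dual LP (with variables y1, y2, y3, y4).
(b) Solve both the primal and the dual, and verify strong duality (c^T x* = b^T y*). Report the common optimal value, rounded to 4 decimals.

The standard primal-dual pair for 'max c^T x s.t. A x <= b, x >= 0' is:
  Dual:  min b^T y  s.t.  A^T y >= c,  y >= 0.

So the dual LP is:
  minimize  9y1 + 6y2 + 7y3 + 16y4
  subject to:
    y1 + 2y3 + y4 >= 1
    y2 + y3 + 2y4 >= 3
    y1, y2, y3, y4 >= 0

Solving the primal: x* = (0.5, 6).
  primal value c^T x* = 18.5.
Solving the dual: y* = (0, 2.5, 0.5, 0).
  dual value b^T y* = 18.5.
Strong duality: c^T x* = b^T y*. Confirmed.

18.5


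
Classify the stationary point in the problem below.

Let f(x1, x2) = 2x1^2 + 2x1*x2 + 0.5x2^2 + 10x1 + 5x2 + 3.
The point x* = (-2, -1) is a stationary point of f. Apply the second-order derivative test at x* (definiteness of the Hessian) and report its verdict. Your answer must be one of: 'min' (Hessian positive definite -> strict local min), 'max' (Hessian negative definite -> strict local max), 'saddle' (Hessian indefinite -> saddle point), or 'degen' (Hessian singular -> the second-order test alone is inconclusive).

Compute the Hessian H = grad^2 f:
  H = [[4, 2], [2, 1]]
Verify stationarity: grad f(x*) = H x* + g = (0, 0).
Eigenvalues of H: 0, 5.
H has a zero eigenvalue (singular; positive semidefinite but not definite), so H is neither positive definite, negative definite, nor indefinite. The second-order test alone is inconclusive -> degen.
(Indeed, f is constant along the null direction of H through x*, so x* is not a strict local extremum.)

degen


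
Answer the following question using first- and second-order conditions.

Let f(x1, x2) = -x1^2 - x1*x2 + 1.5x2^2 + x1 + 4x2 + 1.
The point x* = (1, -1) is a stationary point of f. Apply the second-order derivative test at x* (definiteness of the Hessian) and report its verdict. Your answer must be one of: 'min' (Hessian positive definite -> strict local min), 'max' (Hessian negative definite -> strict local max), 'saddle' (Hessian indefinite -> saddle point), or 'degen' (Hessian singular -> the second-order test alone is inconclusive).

Compute the Hessian H = grad^2 f:
  H = [[-2, -1], [-1, 3]]
Verify stationarity: grad f(x*) = H x* + g = (0, 0).
Eigenvalues of H: -2.1926, 3.1926.
Eigenvalues have mixed signs, so H is indefinite -> x* is a saddle point.

saddle


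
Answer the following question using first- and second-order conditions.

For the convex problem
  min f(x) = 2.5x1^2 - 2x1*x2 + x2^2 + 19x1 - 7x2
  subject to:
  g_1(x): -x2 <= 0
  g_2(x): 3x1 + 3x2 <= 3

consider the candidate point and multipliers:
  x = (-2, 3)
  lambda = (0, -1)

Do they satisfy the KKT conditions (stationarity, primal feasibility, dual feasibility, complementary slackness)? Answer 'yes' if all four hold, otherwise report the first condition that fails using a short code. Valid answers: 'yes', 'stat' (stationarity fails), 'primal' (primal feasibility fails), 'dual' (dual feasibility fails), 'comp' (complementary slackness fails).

Gradient of f: grad f(x) = Q x + c = (3, 3)
Constraint values g_i(x) = a_i^T x - b_i:
  g_1((-2, 3)) = -3
  g_2((-2, 3)) = 0
Stationarity residual: grad f(x) + sum_i lambda_i a_i = (0, 0)
  -> stationarity OK
Primal feasibility (all g_i <= 0): OK
Dual feasibility (all lambda_i >= 0): FAILS
Complementary slackness (lambda_i * g_i(x) = 0 for all i): OK

Verdict: the first failing condition is dual_feasibility -> dual.

dual


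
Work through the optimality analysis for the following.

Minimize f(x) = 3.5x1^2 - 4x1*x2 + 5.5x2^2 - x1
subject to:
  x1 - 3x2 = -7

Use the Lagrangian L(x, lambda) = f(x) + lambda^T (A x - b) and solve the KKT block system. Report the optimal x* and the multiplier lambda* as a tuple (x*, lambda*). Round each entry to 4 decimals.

Form the Lagrangian:
  L(x, lambda) = (1/2) x^T Q x + c^T x + lambda^T (A x - b)
Stationarity (grad_x L = 0): Q x + c + A^T lambda = 0.
Primal feasibility: A x = b.

This gives the KKT block system:
  [ Q   A^T ] [ x     ]   [-c ]
  [ A    0  ] [ lambda ] = [ b ]

Solving the linear system:
  x*      = (0.32, 2.44)
  lambda* = (8.52)
  f(x*)   = 29.66

x* = (0.32, 2.44), lambda* = (8.52)


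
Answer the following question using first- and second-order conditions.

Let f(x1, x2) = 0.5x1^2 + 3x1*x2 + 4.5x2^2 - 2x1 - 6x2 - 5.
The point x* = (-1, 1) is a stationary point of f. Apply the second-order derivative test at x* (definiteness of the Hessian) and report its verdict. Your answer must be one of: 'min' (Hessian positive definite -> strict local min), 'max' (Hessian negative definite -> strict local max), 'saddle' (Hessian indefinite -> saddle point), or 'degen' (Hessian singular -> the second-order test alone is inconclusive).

Compute the Hessian H = grad^2 f:
  H = [[1, 3], [3, 9]]
Verify stationarity: grad f(x*) = H x* + g = (0, 0).
Eigenvalues of H: 0, 10.
H has a zero eigenvalue (singular; positive semidefinite but not definite), so H is neither positive definite, negative definite, nor indefinite. The second-order test alone is inconclusive -> degen.
(Indeed, f is constant along the null direction of H through x*, so x* is not a strict local extremum.)

degen


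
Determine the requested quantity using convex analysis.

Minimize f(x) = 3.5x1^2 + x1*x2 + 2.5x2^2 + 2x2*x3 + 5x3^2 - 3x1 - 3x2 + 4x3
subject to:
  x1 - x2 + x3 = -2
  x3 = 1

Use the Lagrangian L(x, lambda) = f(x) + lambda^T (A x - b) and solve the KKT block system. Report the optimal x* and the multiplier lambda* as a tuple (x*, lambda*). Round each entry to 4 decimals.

Form the Lagrangian:
  L(x, lambda) = (1/2) x^T Q x + c^T x + lambda^T (A x - b)
Stationarity (grad_x L = 0): Q x + c + A^T lambda = 0.
Primal feasibility: A x = b.

This gives the KKT block system:
  [ Q   A^T ] [ x     ]   [-c ]
  [ A    0  ] [ lambda ] = [ b ]

Solving the linear system:
  x*      = (-1, 2, 1)
  lambda* = (8, -26)
  f(x*)   = 21.5

x* = (-1, 2, 1), lambda* = (8, -26)


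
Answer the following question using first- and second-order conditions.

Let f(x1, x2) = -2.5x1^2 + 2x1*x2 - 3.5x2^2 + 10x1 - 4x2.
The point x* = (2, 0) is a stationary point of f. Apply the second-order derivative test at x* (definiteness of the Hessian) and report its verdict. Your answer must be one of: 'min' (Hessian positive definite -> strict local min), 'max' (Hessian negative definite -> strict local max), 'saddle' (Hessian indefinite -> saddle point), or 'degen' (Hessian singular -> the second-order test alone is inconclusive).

Compute the Hessian H = grad^2 f:
  H = [[-5, 2], [2, -7]]
Verify stationarity: grad f(x*) = H x* + g = (0, 0).
Eigenvalues of H: -8.2361, -3.7639.
Both eigenvalues < 0, so H is negative definite -> x* is a strict local max.

max


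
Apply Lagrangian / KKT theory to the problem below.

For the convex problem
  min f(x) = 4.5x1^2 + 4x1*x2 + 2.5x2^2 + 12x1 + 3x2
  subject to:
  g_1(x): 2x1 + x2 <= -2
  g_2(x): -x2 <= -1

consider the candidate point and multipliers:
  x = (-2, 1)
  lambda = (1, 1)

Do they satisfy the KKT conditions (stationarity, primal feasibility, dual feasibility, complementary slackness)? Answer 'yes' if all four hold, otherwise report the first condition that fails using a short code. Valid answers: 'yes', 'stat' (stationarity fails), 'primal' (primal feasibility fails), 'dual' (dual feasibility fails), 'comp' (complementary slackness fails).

Gradient of f: grad f(x) = Q x + c = (-2, 0)
Constraint values g_i(x) = a_i^T x - b_i:
  g_1((-2, 1)) = -1
  g_2((-2, 1)) = 0
Stationarity residual: grad f(x) + sum_i lambda_i a_i = (0, 0)
  -> stationarity OK
Primal feasibility (all g_i <= 0): OK
Dual feasibility (all lambda_i >= 0): OK
Complementary slackness (lambda_i * g_i(x) = 0 for all i): FAILS

Verdict: the first failing condition is complementary_slackness -> comp.

comp


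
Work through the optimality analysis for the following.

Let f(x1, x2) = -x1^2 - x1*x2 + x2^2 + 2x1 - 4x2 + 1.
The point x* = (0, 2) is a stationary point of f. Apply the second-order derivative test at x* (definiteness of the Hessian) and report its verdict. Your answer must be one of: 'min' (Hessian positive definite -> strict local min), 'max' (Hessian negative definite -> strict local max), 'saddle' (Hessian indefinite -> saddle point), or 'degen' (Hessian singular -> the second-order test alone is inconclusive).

Compute the Hessian H = grad^2 f:
  H = [[-2, -1], [-1, 2]]
Verify stationarity: grad f(x*) = H x* + g = (0, 0).
Eigenvalues of H: -2.2361, 2.2361.
Eigenvalues have mixed signs, so H is indefinite -> x* is a saddle point.

saddle


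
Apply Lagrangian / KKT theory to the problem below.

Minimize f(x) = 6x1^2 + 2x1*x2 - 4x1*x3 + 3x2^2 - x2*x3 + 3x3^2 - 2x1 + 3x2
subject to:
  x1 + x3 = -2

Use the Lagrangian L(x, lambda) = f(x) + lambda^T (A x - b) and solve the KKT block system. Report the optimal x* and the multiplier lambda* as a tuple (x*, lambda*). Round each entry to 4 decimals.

Form the Lagrangian:
  L(x, lambda) = (1/2) x^T Q x + c^T x + lambda^T (A x - b)
Stationarity (grad_x L = 0): Q x + c + A^T lambda = 0.
Primal feasibility: A x = b.

This gives the KKT block system:
  [ Q   A^T ] [ x     ]   [-c ]
  [ A    0  ] [ lambda ] = [ b ]

Solving the linear system:
  x*      = (-0.6327, -0.517, -1.3673)
  lambda* = (5.1565)
  f(x*)   = 5.0136

x* = (-0.6327, -0.517, -1.3673), lambda* = (5.1565)


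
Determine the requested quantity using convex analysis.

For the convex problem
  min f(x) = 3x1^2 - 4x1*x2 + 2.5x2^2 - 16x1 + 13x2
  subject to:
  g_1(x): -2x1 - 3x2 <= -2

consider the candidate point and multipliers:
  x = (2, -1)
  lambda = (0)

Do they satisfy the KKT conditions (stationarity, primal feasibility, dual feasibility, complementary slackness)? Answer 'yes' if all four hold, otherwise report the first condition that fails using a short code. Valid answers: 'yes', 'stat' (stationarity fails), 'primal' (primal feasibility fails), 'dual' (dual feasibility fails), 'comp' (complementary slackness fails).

Gradient of f: grad f(x) = Q x + c = (0, 0)
Constraint values g_i(x) = a_i^T x - b_i:
  g_1((2, -1)) = 1
Stationarity residual: grad f(x) + sum_i lambda_i a_i = (0, 0)
  -> stationarity OK
Primal feasibility (all g_i <= 0): FAILS
Dual feasibility (all lambda_i >= 0): OK
Complementary slackness (lambda_i * g_i(x) = 0 for all i): OK

Verdict: the first failing condition is primal_feasibility -> primal.

primal


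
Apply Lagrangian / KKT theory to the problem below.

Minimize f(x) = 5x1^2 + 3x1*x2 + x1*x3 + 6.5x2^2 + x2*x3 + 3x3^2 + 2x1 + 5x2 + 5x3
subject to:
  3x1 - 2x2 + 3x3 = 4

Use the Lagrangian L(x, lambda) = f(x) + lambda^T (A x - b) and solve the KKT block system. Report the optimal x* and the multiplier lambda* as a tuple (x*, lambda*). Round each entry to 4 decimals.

Form the Lagrangian:
  L(x, lambda) = (1/2) x^T Q x + c^T x + lambda^T (A x - b)
Stationarity (grad_x L = 0): Q x + c + A^T lambda = 0.
Primal feasibility: A x = b.

This gives the KKT block system:
  [ Q   A^T ] [ x     ]   [-c ]
  [ A    0  ] [ lambda ] = [ b ]

Solving the linear system:
  x*      = (0.611, -0.8344, 0.166)
  lambda* = (-1.9243)
  f(x*)   = 2.7886

x* = (0.611, -0.8344, 0.166), lambda* = (-1.9243)


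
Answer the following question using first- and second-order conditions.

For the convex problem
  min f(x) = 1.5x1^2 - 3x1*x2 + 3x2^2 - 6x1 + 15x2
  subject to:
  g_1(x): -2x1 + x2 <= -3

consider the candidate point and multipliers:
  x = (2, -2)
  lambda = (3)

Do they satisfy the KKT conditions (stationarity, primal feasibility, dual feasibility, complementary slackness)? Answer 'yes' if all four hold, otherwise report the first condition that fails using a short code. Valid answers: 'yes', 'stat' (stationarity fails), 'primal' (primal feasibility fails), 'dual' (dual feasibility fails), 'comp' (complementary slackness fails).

Gradient of f: grad f(x) = Q x + c = (6, -3)
Constraint values g_i(x) = a_i^T x - b_i:
  g_1((2, -2)) = -3
Stationarity residual: grad f(x) + sum_i lambda_i a_i = (0, 0)
  -> stationarity OK
Primal feasibility (all g_i <= 0): OK
Dual feasibility (all lambda_i >= 0): OK
Complementary slackness (lambda_i * g_i(x) = 0 for all i): FAILS

Verdict: the first failing condition is complementary_slackness -> comp.

comp


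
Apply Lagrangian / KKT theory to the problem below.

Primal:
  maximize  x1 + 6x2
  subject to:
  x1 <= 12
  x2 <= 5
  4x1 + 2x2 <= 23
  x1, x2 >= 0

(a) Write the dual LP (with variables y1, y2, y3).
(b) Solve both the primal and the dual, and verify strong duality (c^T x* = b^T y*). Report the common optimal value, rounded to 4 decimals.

The standard primal-dual pair for 'max c^T x s.t. A x <= b, x >= 0' is:
  Dual:  min b^T y  s.t.  A^T y >= c,  y >= 0.

So the dual LP is:
  minimize  12y1 + 5y2 + 23y3
  subject to:
    y1 + 4y3 >= 1
    y2 + 2y3 >= 6
    y1, y2, y3 >= 0

Solving the primal: x* = (3.25, 5).
  primal value c^T x* = 33.25.
Solving the dual: y* = (0, 5.5, 0.25).
  dual value b^T y* = 33.25.
Strong duality: c^T x* = b^T y*. Confirmed.

33.25


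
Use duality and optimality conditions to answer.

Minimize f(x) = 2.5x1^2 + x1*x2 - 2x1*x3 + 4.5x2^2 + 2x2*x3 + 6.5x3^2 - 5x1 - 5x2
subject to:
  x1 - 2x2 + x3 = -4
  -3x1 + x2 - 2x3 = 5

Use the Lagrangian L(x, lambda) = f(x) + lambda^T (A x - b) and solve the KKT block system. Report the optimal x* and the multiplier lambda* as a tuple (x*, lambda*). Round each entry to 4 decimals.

Form the Lagrangian:
  L(x, lambda) = (1/2) x^T Q x + c^T x + lambda^T (A x - b)
Stationarity (grad_x L = 0): Q x + c + A^T lambda = 0.
Primal feasibility: A x = b.

This gives the KKT block system:
  [ Q   A^T ] [ x     ]   [-c ]
  [ A    0  ] [ lambda ] = [ b ]

Solving the linear system:
  x*      = (-0.7947, 1.2649, -0.6755)
  lambda* = (1.2715, -1.6954)
  f(x*)   = 5.606

x* = (-0.7947, 1.2649, -0.6755), lambda* = (1.2715, -1.6954)


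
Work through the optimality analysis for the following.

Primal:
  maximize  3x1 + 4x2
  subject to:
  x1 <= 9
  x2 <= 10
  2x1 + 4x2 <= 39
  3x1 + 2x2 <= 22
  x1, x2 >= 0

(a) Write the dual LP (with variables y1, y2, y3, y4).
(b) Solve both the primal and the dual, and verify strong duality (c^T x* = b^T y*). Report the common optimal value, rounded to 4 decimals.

The standard primal-dual pair for 'max c^T x s.t. A x <= b, x >= 0' is:
  Dual:  min b^T y  s.t.  A^T y >= c,  y >= 0.

So the dual LP is:
  minimize  9y1 + 10y2 + 39y3 + 22y4
  subject to:
    y1 + 2y3 + 3y4 >= 3
    y2 + 4y3 + 2y4 >= 4
    y1, y2, y3, y4 >= 0

Solving the primal: x* = (1.25, 9.125).
  primal value c^T x* = 40.25.
Solving the dual: y* = (0, 0, 0.75, 0.5).
  dual value b^T y* = 40.25.
Strong duality: c^T x* = b^T y*. Confirmed.

40.25


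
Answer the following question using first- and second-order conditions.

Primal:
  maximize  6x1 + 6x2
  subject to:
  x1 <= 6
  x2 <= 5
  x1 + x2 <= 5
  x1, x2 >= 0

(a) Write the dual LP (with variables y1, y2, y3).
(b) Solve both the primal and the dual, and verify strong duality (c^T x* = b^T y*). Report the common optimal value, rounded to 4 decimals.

The standard primal-dual pair for 'max c^T x s.t. A x <= b, x >= 0' is:
  Dual:  min b^T y  s.t.  A^T y >= c,  y >= 0.

So the dual LP is:
  minimize  6y1 + 5y2 + 5y3
  subject to:
    y1 + y3 >= 6
    y2 + y3 >= 6
    y1, y2, y3 >= 0

Solving the primal: x* = (5, 0).
  primal value c^T x* = 30.
Solving the dual: y* = (0, 0, 6).
  dual value b^T y* = 30.
Strong duality: c^T x* = b^T y*. Confirmed.

30


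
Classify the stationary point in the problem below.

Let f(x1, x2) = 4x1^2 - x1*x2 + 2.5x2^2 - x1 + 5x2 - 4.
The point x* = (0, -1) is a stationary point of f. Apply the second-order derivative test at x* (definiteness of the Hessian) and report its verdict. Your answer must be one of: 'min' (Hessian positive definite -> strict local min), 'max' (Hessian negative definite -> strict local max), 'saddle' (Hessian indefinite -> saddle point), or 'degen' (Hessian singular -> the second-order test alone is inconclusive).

Compute the Hessian H = grad^2 f:
  H = [[8, -1], [-1, 5]]
Verify stationarity: grad f(x*) = H x* + g = (0, 0).
Eigenvalues of H: 4.6972, 8.3028.
Both eigenvalues > 0, so H is positive definite -> x* is a strict local min.

min


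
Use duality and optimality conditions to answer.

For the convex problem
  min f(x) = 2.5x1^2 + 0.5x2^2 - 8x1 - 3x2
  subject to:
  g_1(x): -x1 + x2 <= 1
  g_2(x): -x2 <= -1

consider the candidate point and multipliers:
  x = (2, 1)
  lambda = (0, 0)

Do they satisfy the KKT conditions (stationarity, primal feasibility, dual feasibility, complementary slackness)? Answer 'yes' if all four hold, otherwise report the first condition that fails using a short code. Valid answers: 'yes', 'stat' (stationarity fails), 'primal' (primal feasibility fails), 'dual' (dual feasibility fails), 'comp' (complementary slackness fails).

Gradient of f: grad f(x) = Q x + c = (2, -2)
Constraint values g_i(x) = a_i^T x - b_i:
  g_1((2, 1)) = -2
  g_2((2, 1)) = 0
Stationarity residual: grad f(x) + sum_i lambda_i a_i = (2, -2)
  -> stationarity FAILS
Primal feasibility (all g_i <= 0): OK
Dual feasibility (all lambda_i >= 0): OK
Complementary slackness (lambda_i * g_i(x) = 0 for all i): OK

Verdict: the first failing condition is stationarity -> stat.

stat


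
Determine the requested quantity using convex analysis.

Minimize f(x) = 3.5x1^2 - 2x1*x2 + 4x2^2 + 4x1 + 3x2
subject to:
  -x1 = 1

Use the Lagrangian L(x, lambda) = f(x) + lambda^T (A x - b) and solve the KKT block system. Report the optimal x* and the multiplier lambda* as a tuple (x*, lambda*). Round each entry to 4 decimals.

Form the Lagrangian:
  L(x, lambda) = (1/2) x^T Q x + c^T x + lambda^T (A x - b)
Stationarity (grad_x L = 0): Q x + c + A^T lambda = 0.
Primal feasibility: A x = b.

This gives the KKT block system:
  [ Q   A^T ] [ x     ]   [-c ]
  [ A    0  ] [ lambda ] = [ b ]

Solving the linear system:
  x*      = (-1, -0.625)
  lambda* = (-1.75)
  f(x*)   = -2.0625

x* = (-1, -0.625), lambda* = (-1.75)


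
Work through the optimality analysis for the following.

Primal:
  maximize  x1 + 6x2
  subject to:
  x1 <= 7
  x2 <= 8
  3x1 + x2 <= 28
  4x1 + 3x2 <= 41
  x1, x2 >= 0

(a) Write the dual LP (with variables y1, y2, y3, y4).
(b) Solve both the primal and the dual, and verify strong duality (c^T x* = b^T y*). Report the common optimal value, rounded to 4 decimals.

The standard primal-dual pair for 'max c^T x s.t. A x <= b, x >= 0' is:
  Dual:  min b^T y  s.t.  A^T y >= c,  y >= 0.

So the dual LP is:
  minimize  7y1 + 8y2 + 28y3 + 41y4
  subject to:
    y1 + 3y3 + 4y4 >= 1
    y2 + y3 + 3y4 >= 6
    y1, y2, y3, y4 >= 0

Solving the primal: x* = (4.25, 8).
  primal value c^T x* = 52.25.
Solving the dual: y* = (0, 5.25, 0, 0.25).
  dual value b^T y* = 52.25.
Strong duality: c^T x* = b^T y*. Confirmed.

52.25


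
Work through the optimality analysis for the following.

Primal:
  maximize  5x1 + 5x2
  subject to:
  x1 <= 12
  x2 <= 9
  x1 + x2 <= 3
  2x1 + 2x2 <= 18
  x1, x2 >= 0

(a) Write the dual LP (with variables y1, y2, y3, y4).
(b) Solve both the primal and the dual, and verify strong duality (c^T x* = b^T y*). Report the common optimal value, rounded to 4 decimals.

The standard primal-dual pair for 'max c^T x s.t. A x <= b, x >= 0' is:
  Dual:  min b^T y  s.t.  A^T y >= c,  y >= 0.

So the dual LP is:
  minimize  12y1 + 9y2 + 3y3 + 18y4
  subject to:
    y1 + y3 + 2y4 >= 5
    y2 + y3 + 2y4 >= 5
    y1, y2, y3, y4 >= 0

Solving the primal: x* = (3, 0).
  primal value c^T x* = 15.
Solving the dual: y* = (0, 0, 5, 0).
  dual value b^T y* = 15.
Strong duality: c^T x* = b^T y*. Confirmed.

15


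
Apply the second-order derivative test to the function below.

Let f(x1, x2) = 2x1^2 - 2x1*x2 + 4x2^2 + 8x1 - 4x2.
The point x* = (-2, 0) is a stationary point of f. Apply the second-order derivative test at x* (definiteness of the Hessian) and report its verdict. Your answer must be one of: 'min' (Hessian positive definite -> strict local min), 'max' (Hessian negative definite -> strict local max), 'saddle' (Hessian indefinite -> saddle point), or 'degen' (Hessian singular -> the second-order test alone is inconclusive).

Compute the Hessian H = grad^2 f:
  H = [[4, -2], [-2, 8]]
Verify stationarity: grad f(x*) = H x* + g = (0, 0).
Eigenvalues of H: 3.1716, 8.8284.
Both eigenvalues > 0, so H is positive definite -> x* is a strict local min.

min


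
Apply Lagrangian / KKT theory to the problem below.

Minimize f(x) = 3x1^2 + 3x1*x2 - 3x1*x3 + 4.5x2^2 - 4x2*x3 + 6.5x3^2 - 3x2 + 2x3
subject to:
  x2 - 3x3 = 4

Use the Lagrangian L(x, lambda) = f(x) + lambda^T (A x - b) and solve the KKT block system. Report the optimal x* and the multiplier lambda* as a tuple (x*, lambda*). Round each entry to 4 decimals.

Form the Lagrangian:
  L(x, lambda) = (1/2) x^T Q x + c^T x + lambda^T (A x - b)
Stationarity (grad_x L = 0): Q x + c + A^T lambda = 0.
Primal feasibility: A x = b.

This gives the KKT block system:
  [ Q   A^T ] [ x     ]   [-c ]
  [ A    0  ] [ lambda ] = [ b ]

Solving the linear system:
  x*      = (-0.8594, 0.5781, -1.1406)
  lambda* = (-4.1875)
  f(x*)   = 6.3672

x* = (-0.8594, 0.5781, -1.1406), lambda* = (-4.1875)


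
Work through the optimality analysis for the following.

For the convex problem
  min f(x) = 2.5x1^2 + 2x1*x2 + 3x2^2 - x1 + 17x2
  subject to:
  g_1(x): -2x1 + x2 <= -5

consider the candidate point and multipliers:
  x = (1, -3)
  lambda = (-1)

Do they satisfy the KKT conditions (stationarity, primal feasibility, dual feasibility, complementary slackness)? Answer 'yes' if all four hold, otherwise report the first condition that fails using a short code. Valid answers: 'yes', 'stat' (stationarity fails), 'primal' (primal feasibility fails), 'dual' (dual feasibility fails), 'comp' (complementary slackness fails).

Gradient of f: grad f(x) = Q x + c = (-2, 1)
Constraint values g_i(x) = a_i^T x - b_i:
  g_1((1, -3)) = 0
Stationarity residual: grad f(x) + sum_i lambda_i a_i = (0, 0)
  -> stationarity OK
Primal feasibility (all g_i <= 0): OK
Dual feasibility (all lambda_i >= 0): FAILS
Complementary slackness (lambda_i * g_i(x) = 0 for all i): OK

Verdict: the first failing condition is dual_feasibility -> dual.

dual


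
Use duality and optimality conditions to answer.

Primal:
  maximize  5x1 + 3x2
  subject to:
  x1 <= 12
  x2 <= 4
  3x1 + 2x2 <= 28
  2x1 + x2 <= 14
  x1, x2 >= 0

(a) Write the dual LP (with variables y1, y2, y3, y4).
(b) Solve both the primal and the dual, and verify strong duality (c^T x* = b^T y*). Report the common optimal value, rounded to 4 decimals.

The standard primal-dual pair for 'max c^T x s.t. A x <= b, x >= 0' is:
  Dual:  min b^T y  s.t.  A^T y >= c,  y >= 0.

So the dual LP is:
  minimize  12y1 + 4y2 + 28y3 + 14y4
  subject to:
    y1 + 3y3 + 2y4 >= 5
    y2 + 2y3 + y4 >= 3
    y1, y2, y3, y4 >= 0

Solving the primal: x* = (5, 4).
  primal value c^T x* = 37.
Solving the dual: y* = (0, 0.5, 0, 2.5).
  dual value b^T y* = 37.
Strong duality: c^T x* = b^T y*. Confirmed.

37


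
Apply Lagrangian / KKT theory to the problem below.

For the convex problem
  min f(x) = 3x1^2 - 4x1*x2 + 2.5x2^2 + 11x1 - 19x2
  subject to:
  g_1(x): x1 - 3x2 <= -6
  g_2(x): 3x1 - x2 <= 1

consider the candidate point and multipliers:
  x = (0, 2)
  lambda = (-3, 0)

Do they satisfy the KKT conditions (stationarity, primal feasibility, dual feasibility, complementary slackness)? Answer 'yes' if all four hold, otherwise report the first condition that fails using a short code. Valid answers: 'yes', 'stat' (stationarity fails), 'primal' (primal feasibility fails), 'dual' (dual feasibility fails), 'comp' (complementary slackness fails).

Gradient of f: grad f(x) = Q x + c = (3, -9)
Constraint values g_i(x) = a_i^T x - b_i:
  g_1((0, 2)) = 0
  g_2((0, 2)) = -3
Stationarity residual: grad f(x) + sum_i lambda_i a_i = (0, 0)
  -> stationarity OK
Primal feasibility (all g_i <= 0): OK
Dual feasibility (all lambda_i >= 0): FAILS
Complementary slackness (lambda_i * g_i(x) = 0 for all i): OK

Verdict: the first failing condition is dual_feasibility -> dual.

dual


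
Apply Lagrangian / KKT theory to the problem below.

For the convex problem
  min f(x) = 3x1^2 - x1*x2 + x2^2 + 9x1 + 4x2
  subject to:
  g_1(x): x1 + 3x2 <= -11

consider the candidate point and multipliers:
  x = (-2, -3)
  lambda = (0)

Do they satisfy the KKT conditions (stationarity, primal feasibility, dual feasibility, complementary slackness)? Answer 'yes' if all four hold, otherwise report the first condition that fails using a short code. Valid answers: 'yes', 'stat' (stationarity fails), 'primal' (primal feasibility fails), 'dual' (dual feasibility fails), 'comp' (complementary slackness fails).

Gradient of f: grad f(x) = Q x + c = (0, 0)
Constraint values g_i(x) = a_i^T x - b_i:
  g_1((-2, -3)) = 0
Stationarity residual: grad f(x) + sum_i lambda_i a_i = (0, 0)
  -> stationarity OK
Primal feasibility (all g_i <= 0): OK
Dual feasibility (all lambda_i >= 0): OK
Complementary slackness (lambda_i * g_i(x) = 0 for all i): OK

Verdict: yes, KKT holds.

yes


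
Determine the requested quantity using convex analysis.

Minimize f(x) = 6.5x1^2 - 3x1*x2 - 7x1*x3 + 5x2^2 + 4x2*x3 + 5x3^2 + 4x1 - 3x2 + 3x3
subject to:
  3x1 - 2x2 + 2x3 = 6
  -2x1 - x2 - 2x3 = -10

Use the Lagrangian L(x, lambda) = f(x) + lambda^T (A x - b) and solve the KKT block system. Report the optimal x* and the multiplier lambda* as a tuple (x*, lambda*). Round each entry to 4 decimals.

Form the Lagrangian:
  L(x, lambda) = (1/2) x^T Q x + c^T x + lambda^T (A x - b)
Stationarity (grad_x L = 0): Q x + c + A^T lambda = 0.
Primal feasibility: A x = b.

This gives the KKT block system:
  [ Q   A^T ] [ x     ]   [-c ]
  [ A    0  ] [ lambda ] = [ b ]

Solving the linear system:
  x*      = (2.0899, 2.03, 1.8951)
  lambda* = (3.6298, 11.3509)
  f(x*)   = 49.8427

x* = (2.0899, 2.03, 1.8951), lambda* = (3.6298, 11.3509)


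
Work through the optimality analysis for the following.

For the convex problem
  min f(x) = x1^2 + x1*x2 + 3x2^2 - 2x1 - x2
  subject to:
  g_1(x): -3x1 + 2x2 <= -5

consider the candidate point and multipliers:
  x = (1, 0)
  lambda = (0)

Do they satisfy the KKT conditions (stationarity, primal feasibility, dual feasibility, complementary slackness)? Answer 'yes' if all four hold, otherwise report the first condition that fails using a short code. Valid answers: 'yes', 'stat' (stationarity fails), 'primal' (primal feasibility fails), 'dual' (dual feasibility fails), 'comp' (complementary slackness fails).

Gradient of f: grad f(x) = Q x + c = (0, 0)
Constraint values g_i(x) = a_i^T x - b_i:
  g_1((1, 0)) = 2
Stationarity residual: grad f(x) + sum_i lambda_i a_i = (0, 0)
  -> stationarity OK
Primal feasibility (all g_i <= 0): FAILS
Dual feasibility (all lambda_i >= 0): OK
Complementary slackness (lambda_i * g_i(x) = 0 for all i): OK

Verdict: the first failing condition is primal_feasibility -> primal.

primal


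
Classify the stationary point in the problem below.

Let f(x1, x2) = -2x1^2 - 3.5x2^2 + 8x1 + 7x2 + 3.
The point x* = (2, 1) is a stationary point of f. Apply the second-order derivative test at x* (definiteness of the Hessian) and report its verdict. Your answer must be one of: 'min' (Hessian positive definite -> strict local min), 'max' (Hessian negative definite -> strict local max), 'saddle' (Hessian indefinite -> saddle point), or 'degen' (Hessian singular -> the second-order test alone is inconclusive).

Compute the Hessian H = grad^2 f:
  H = [[-4, 0], [0, -7]]
Verify stationarity: grad f(x*) = H x* + g = (0, 0).
Eigenvalues of H: -7, -4.
Both eigenvalues < 0, so H is negative definite -> x* is a strict local max.

max


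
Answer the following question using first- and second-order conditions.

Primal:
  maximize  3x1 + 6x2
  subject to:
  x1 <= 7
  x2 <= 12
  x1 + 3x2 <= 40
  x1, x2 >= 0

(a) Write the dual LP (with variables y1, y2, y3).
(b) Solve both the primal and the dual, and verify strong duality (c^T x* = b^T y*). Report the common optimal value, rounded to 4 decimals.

The standard primal-dual pair for 'max c^T x s.t. A x <= b, x >= 0' is:
  Dual:  min b^T y  s.t.  A^T y >= c,  y >= 0.

So the dual LP is:
  minimize  7y1 + 12y2 + 40y3
  subject to:
    y1 + y3 >= 3
    y2 + 3y3 >= 6
    y1, y2, y3 >= 0

Solving the primal: x* = (7, 11).
  primal value c^T x* = 87.
Solving the dual: y* = (1, 0, 2).
  dual value b^T y* = 87.
Strong duality: c^T x* = b^T y*. Confirmed.

87


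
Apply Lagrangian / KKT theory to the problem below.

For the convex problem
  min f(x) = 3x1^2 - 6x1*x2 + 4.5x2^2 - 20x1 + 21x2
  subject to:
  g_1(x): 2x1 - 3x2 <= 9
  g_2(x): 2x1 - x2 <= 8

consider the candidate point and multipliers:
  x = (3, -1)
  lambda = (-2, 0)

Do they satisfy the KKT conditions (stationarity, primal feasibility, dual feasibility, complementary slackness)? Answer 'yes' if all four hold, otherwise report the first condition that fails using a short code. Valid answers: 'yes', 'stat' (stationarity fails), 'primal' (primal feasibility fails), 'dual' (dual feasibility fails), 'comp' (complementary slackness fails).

Gradient of f: grad f(x) = Q x + c = (4, -6)
Constraint values g_i(x) = a_i^T x - b_i:
  g_1((3, -1)) = 0
  g_2((3, -1)) = -1
Stationarity residual: grad f(x) + sum_i lambda_i a_i = (0, 0)
  -> stationarity OK
Primal feasibility (all g_i <= 0): OK
Dual feasibility (all lambda_i >= 0): FAILS
Complementary slackness (lambda_i * g_i(x) = 0 for all i): OK

Verdict: the first failing condition is dual_feasibility -> dual.

dual


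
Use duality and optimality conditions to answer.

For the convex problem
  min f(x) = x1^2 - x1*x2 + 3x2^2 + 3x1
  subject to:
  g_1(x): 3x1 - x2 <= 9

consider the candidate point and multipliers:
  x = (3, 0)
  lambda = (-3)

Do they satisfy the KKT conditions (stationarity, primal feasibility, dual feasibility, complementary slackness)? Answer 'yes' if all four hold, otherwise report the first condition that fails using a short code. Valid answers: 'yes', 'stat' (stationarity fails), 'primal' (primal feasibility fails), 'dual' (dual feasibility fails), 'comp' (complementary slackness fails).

Gradient of f: grad f(x) = Q x + c = (9, -3)
Constraint values g_i(x) = a_i^T x - b_i:
  g_1((3, 0)) = 0
Stationarity residual: grad f(x) + sum_i lambda_i a_i = (0, 0)
  -> stationarity OK
Primal feasibility (all g_i <= 0): OK
Dual feasibility (all lambda_i >= 0): FAILS
Complementary slackness (lambda_i * g_i(x) = 0 for all i): OK

Verdict: the first failing condition is dual_feasibility -> dual.

dual


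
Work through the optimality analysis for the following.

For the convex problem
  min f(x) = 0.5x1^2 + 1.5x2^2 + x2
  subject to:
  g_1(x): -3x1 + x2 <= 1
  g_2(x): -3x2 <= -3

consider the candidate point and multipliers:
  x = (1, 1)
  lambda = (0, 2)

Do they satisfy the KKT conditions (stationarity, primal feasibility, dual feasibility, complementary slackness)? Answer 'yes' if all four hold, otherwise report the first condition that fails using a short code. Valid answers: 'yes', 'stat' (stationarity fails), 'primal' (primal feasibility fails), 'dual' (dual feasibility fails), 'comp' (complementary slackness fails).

Gradient of f: grad f(x) = Q x + c = (1, 4)
Constraint values g_i(x) = a_i^T x - b_i:
  g_1((1, 1)) = -3
  g_2((1, 1)) = 0
Stationarity residual: grad f(x) + sum_i lambda_i a_i = (1, -2)
  -> stationarity FAILS
Primal feasibility (all g_i <= 0): OK
Dual feasibility (all lambda_i >= 0): OK
Complementary slackness (lambda_i * g_i(x) = 0 for all i): OK

Verdict: the first failing condition is stationarity -> stat.

stat


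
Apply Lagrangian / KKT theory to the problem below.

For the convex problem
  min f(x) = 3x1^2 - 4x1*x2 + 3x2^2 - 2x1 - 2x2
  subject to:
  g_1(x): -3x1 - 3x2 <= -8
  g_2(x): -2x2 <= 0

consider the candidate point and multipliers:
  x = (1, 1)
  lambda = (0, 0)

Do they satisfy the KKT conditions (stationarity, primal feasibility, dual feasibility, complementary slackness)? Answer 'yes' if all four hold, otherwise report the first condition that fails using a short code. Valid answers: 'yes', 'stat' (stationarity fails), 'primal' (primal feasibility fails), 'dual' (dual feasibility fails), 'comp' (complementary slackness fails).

Gradient of f: grad f(x) = Q x + c = (0, 0)
Constraint values g_i(x) = a_i^T x - b_i:
  g_1((1, 1)) = 2
  g_2((1, 1)) = -2
Stationarity residual: grad f(x) + sum_i lambda_i a_i = (0, 0)
  -> stationarity OK
Primal feasibility (all g_i <= 0): FAILS
Dual feasibility (all lambda_i >= 0): OK
Complementary slackness (lambda_i * g_i(x) = 0 for all i): OK

Verdict: the first failing condition is primal_feasibility -> primal.

primal


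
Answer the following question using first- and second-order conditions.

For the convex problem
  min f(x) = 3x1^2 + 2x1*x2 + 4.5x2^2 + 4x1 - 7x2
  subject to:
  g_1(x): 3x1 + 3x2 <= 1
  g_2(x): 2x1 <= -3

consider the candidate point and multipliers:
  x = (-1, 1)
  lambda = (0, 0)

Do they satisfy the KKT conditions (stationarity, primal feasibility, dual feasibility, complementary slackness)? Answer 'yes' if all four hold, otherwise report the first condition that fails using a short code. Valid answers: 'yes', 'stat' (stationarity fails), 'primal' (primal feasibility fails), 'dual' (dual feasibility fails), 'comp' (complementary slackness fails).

Gradient of f: grad f(x) = Q x + c = (0, 0)
Constraint values g_i(x) = a_i^T x - b_i:
  g_1((-1, 1)) = -1
  g_2((-1, 1)) = 1
Stationarity residual: grad f(x) + sum_i lambda_i a_i = (0, 0)
  -> stationarity OK
Primal feasibility (all g_i <= 0): FAILS
Dual feasibility (all lambda_i >= 0): OK
Complementary slackness (lambda_i * g_i(x) = 0 for all i): OK

Verdict: the first failing condition is primal_feasibility -> primal.

primal


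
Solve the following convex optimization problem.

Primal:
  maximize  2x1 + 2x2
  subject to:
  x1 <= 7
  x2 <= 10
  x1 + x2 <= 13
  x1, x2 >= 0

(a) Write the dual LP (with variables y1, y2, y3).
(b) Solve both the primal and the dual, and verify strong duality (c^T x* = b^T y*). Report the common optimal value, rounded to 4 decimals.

The standard primal-dual pair for 'max c^T x s.t. A x <= b, x >= 0' is:
  Dual:  min b^T y  s.t.  A^T y >= c,  y >= 0.

So the dual LP is:
  minimize  7y1 + 10y2 + 13y3
  subject to:
    y1 + y3 >= 2
    y2 + y3 >= 2
    y1, y2, y3 >= 0

Solving the primal: x* = (3, 10).
  primal value c^T x* = 26.
Solving the dual: y* = (0, 0, 2).
  dual value b^T y* = 26.
Strong duality: c^T x* = b^T y*. Confirmed.

26


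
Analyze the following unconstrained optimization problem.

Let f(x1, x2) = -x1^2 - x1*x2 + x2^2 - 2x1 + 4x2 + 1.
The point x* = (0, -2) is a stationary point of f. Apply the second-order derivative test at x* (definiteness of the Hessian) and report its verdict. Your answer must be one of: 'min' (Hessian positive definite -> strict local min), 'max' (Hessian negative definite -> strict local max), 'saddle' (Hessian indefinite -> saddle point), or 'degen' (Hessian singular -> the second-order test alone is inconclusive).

Compute the Hessian H = grad^2 f:
  H = [[-2, -1], [-1, 2]]
Verify stationarity: grad f(x*) = H x* + g = (0, 0).
Eigenvalues of H: -2.2361, 2.2361.
Eigenvalues have mixed signs, so H is indefinite -> x* is a saddle point.

saddle


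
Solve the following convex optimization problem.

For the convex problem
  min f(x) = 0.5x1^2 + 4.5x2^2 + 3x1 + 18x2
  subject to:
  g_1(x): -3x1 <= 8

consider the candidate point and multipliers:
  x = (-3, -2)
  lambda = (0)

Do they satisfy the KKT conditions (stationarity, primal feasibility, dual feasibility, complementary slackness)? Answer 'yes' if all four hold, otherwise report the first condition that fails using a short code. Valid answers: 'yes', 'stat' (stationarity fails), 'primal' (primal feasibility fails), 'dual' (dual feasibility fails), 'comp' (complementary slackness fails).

Gradient of f: grad f(x) = Q x + c = (0, 0)
Constraint values g_i(x) = a_i^T x - b_i:
  g_1((-3, -2)) = 1
Stationarity residual: grad f(x) + sum_i lambda_i a_i = (0, 0)
  -> stationarity OK
Primal feasibility (all g_i <= 0): FAILS
Dual feasibility (all lambda_i >= 0): OK
Complementary slackness (lambda_i * g_i(x) = 0 for all i): OK

Verdict: the first failing condition is primal_feasibility -> primal.

primal


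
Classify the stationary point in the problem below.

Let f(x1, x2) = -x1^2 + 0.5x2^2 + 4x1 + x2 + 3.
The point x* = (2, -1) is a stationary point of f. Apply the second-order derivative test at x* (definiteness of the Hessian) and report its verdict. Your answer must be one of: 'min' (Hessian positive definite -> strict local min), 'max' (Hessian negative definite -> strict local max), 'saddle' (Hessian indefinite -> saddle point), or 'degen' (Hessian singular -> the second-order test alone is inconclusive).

Compute the Hessian H = grad^2 f:
  H = [[-2, 0], [0, 1]]
Verify stationarity: grad f(x*) = H x* + g = (0, 0).
Eigenvalues of H: -2, 1.
Eigenvalues have mixed signs, so H is indefinite -> x* is a saddle point.

saddle


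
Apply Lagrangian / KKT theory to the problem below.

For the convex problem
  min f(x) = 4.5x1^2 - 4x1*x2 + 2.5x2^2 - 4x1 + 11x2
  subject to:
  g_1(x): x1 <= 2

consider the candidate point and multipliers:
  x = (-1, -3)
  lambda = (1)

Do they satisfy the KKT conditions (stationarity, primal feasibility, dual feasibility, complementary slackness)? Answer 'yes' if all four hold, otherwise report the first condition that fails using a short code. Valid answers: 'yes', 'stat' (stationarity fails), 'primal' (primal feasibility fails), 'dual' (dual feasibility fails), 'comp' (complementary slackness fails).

Gradient of f: grad f(x) = Q x + c = (-1, 0)
Constraint values g_i(x) = a_i^T x - b_i:
  g_1((-1, -3)) = -3
Stationarity residual: grad f(x) + sum_i lambda_i a_i = (0, 0)
  -> stationarity OK
Primal feasibility (all g_i <= 0): OK
Dual feasibility (all lambda_i >= 0): OK
Complementary slackness (lambda_i * g_i(x) = 0 for all i): FAILS

Verdict: the first failing condition is complementary_slackness -> comp.

comp


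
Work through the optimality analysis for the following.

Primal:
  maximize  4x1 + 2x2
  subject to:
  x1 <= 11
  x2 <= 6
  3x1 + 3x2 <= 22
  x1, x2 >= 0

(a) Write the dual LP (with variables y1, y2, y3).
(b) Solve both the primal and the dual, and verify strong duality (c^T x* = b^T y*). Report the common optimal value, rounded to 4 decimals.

The standard primal-dual pair for 'max c^T x s.t. A x <= b, x >= 0' is:
  Dual:  min b^T y  s.t.  A^T y >= c,  y >= 0.

So the dual LP is:
  minimize  11y1 + 6y2 + 22y3
  subject to:
    y1 + 3y3 >= 4
    y2 + 3y3 >= 2
    y1, y2, y3 >= 0

Solving the primal: x* = (7.3333, 0).
  primal value c^T x* = 29.3333.
Solving the dual: y* = (0, 0, 1.3333).
  dual value b^T y* = 29.3333.
Strong duality: c^T x* = b^T y*. Confirmed.

29.3333


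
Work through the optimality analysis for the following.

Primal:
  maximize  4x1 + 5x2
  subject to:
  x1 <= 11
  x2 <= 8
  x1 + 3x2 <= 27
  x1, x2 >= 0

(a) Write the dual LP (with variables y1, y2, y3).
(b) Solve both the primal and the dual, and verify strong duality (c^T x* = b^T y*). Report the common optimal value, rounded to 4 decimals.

The standard primal-dual pair for 'max c^T x s.t. A x <= b, x >= 0' is:
  Dual:  min b^T y  s.t.  A^T y >= c,  y >= 0.

So the dual LP is:
  minimize  11y1 + 8y2 + 27y3
  subject to:
    y1 + y3 >= 4
    y2 + 3y3 >= 5
    y1, y2, y3 >= 0

Solving the primal: x* = (11, 5.3333).
  primal value c^T x* = 70.6667.
Solving the dual: y* = (2.3333, 0, 1.6667).
  dual value b^T y* = 70.6667.
Strong duality: c^T x* = b^T y*. Confirmed.

70.6667
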